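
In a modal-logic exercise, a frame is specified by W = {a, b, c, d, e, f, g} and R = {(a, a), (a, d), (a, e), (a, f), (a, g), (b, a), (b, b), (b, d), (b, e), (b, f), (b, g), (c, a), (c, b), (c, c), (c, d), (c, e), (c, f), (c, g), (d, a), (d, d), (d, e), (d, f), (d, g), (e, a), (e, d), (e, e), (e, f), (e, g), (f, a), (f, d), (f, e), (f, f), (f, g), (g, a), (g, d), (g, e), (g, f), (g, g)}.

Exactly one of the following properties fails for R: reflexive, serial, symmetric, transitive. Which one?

Reflexive: yes — every world is R-related to itself.
Serial: yes — every world has a successor (e.g. a R a).
Symmetric: no — b R a but not a R b.
Transitive: yes — every two-step R-path is closed by a direct edge.
Only symmetric fails.

symmetric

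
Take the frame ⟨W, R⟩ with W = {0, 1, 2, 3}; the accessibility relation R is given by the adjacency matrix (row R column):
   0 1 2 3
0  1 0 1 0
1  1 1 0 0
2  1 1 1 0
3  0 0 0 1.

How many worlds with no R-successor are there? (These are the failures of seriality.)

0

R is serial; there are no such worlds.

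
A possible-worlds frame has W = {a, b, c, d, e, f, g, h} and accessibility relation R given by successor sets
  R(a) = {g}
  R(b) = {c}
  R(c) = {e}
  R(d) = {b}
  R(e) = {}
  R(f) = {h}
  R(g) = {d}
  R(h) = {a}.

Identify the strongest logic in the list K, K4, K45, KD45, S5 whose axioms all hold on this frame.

K

Transitive (axiom 4): no — a R g and g R d, but not a R d.
Euclidean (axiom 5): no — a R g and a R g, but not g R g.
Serial (axiom D): no — e has no R-successor.
Reflexive (axiom T): no — a is not related to itself.
So F validates K; K4 would additionally require R to be transitive. The strongest is K.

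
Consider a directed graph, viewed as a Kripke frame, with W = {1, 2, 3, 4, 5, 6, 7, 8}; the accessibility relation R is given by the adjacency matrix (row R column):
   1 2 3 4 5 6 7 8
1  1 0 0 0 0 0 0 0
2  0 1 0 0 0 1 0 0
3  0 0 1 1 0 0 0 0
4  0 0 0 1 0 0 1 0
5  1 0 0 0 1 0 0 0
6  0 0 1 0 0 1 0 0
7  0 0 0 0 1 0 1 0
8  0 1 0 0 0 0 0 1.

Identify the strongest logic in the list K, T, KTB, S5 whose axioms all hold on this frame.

T

Reflexive (axiom T): yes — every world is R-related to itself.
Symmetric (axiom B): no — 2 R 6 but not 6 R 2.
Euclidean (axiom 5): no — 2 R 6 and 2 R 2, but not 6 R 2.
So F validates K, T; KTB would additionally require R to be symmetric. The strongest is T.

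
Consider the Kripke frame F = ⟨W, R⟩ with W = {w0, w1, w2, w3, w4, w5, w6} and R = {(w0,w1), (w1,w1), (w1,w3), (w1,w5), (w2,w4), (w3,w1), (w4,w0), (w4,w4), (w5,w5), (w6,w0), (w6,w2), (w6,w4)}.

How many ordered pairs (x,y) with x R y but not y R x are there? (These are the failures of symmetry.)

7

Enumerating: (w0,w1), (w1,w5), (w2,w4), (w4,w0), (w6,w0), (w6,w2), (w6,w4).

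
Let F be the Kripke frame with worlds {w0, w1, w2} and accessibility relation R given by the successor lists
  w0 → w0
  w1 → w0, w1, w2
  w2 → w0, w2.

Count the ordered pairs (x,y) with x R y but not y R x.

3

Enumerating: (w1,w0), (w1,w2), (w2,w0).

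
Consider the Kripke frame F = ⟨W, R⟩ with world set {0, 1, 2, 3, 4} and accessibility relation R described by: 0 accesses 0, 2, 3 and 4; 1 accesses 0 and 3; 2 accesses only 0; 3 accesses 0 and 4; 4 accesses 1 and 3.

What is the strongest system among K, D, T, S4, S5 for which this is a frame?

Serial (axiom D): yes — every world has a successor (e.g. 0 R 0).
Reflexive (axiom T): no — 1 is not related to itself.
Transitive (axiom 4): no — 0 R 4 and 4 R 1, but not 0 R 1.
Euclidean (axiom 5): no — 0 R 2 and 0 R 3, but not 2 R 3.
So F validates K, D; T would additionally require R to be reflexive. The strongest is D.

D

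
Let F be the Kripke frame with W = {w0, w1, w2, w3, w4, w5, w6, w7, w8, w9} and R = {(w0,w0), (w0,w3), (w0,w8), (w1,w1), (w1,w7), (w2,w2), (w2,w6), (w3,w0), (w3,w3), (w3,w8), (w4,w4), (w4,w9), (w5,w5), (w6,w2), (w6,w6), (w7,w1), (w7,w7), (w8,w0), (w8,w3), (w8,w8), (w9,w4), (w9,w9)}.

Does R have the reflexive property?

Yes

Reflexive: yes — every world is R-related to itself.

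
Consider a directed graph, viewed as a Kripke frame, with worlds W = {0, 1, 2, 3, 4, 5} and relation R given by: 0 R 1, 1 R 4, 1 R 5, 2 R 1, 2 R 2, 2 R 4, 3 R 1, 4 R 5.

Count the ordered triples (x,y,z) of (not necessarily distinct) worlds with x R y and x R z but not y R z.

11

Enumerating: (0,1,1), (1,4,4), (1,5,4), (1,5,5), (2,1,1), (2,1,2), (2,4,1), (2,4,2), (2,4,4), (3,1,1), (4,5,5).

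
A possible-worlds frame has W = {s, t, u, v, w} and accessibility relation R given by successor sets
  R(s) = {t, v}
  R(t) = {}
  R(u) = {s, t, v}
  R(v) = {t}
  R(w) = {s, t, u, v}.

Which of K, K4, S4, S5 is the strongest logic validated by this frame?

Transitive (axiom 4): yes — every two-step R-path is closed by a direct edge.
Reflexive (axiom T): no — s is not related to itself.
Euclidean (axiom 5): no — s R t and s R v, but not t R v.
So F validates K, K4; S4 would additionally require R to be reflexive. The strongest is K4.

K4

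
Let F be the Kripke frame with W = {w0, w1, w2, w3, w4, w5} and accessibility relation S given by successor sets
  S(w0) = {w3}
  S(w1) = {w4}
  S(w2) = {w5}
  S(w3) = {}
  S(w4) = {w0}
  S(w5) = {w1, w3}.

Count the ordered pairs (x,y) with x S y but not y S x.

6

Enumerating: (w0,w3), (w1,w4), (w2,w5), (w4,w0), (w5,w1), (w5,w3).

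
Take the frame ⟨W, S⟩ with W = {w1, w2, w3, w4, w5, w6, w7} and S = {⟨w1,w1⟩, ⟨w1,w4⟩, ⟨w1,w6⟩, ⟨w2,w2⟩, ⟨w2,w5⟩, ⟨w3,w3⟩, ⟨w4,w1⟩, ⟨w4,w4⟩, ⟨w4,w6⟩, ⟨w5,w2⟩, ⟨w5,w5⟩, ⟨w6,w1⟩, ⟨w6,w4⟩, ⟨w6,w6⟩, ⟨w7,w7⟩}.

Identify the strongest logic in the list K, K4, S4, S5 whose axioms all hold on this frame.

S5

Transitive (axiom 4): yes — every two-step S-path is closed by a direct edge.
Reflexive (axiom T): yes — every world is S-related to itself.
Euclidean (axiom 5): yes — any two successors of a common world are S-related.
So F validates K, K4, S4, S5. The strongest is S5.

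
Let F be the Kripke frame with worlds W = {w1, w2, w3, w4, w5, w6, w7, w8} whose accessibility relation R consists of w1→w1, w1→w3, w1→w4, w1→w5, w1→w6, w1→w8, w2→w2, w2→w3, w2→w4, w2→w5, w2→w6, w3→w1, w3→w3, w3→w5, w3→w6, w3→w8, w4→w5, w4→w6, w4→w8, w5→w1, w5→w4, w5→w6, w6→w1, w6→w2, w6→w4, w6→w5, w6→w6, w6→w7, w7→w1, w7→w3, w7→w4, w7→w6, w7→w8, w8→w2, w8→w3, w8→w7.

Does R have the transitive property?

Transitive: no — w1 R w6 and w6 R w2, but not w1 R w2.

No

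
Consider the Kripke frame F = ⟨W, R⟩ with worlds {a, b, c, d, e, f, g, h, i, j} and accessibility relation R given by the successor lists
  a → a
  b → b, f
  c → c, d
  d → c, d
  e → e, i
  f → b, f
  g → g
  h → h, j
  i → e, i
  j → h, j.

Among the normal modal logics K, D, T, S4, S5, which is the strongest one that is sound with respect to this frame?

S5

Serial (axiom D): yes — every world has a successor (e.g. a R a).
Reflexive (axiom T): yes — every world is R-related to itself.
Transitive (axiom 4): yes — every two-step R-path is closed by a direct edge.
Euclidean (axiom 5): yes — any two successors of a common world are R-related.
So F validates K, D, T, S4, S5. The strongest is S5.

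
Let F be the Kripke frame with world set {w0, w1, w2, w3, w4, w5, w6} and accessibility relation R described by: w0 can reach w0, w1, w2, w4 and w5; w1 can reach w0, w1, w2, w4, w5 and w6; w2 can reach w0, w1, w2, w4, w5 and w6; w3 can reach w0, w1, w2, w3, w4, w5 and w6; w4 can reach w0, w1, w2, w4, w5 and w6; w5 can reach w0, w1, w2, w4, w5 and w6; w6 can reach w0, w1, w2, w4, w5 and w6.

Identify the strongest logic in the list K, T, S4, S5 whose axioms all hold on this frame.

Reflexive (axiom T): yes — every world is R-related to itself.
Transitive (axiom 4): no — w0 R w1 and w1 R w6, but not w0 R w6.
Euclidean (axiom 5): no — w1 R w0 and w1 R w6, but not w0 R w6.
So F validates K, T; S4 would additionally require R to be transitive. The strongest is T.

T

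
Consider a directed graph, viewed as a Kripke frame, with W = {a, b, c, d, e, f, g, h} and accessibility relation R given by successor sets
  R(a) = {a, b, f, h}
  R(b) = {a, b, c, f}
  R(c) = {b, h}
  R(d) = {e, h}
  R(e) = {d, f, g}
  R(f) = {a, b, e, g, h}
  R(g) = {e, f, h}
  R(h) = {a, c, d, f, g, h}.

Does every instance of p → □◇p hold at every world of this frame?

Axiom B corresponds to the accessibility relation being symmetric.
Symmetric: yes — every pair in R has its reverse in R.

Yes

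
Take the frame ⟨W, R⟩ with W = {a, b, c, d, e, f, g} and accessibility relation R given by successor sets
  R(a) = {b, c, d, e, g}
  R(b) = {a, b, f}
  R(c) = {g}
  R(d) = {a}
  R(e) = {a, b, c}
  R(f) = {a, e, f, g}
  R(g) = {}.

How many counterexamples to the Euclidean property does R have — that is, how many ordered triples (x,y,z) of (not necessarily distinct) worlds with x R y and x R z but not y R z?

Enumerating: (a,b,c), (a,b,d), (a,b,e), (a,b,g), (a,c,b), (a,c,c), (a,c,d), (a,c,e), (a,d,b), (a,d,c), (a,d,d), (a,d,e), … and 28 more.
Total: 40.

40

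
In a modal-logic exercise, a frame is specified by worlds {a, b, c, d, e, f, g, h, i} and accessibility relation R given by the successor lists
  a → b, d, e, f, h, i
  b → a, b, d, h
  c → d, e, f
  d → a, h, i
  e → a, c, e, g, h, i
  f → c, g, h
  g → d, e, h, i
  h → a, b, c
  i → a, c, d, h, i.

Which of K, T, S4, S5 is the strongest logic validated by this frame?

K

Reflexive (axiom T): no — a is not related to itself.
Transitive (axiom 4): no — a R e and e R c, but not a R c.
Euclidean (axiom 5): no — a R b and a R e, but not b R e.
So F validates K; T would additionally require R to be reflexive. The strongest is K.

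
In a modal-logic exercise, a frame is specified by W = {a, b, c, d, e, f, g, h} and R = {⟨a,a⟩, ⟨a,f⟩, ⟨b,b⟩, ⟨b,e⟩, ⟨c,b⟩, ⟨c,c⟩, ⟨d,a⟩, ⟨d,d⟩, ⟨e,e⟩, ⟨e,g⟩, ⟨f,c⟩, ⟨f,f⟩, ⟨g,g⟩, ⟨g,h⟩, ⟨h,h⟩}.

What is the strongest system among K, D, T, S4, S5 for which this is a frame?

T

Serial (axiom D): yes — every world has a successor (e.g. a R a).
Reflexive (axiom T): yes — every world is R-related to itself.
Transitive (axiom 4): no — a R f and f R c, but not a R c.
Euclidean (axiom 5): no — a R f and a R a, but not f R a.
So F validates K, D, T; S4 would additionally require R to be transitive. The strongest is T.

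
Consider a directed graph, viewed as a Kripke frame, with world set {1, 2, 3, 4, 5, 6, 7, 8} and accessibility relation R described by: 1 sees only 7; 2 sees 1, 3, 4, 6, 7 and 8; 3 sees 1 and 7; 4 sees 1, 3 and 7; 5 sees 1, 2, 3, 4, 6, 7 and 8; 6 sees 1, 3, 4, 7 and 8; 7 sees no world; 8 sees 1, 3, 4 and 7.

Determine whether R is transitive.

Yes

Transitive: yes — every two-step R-path is closed by a direct edge.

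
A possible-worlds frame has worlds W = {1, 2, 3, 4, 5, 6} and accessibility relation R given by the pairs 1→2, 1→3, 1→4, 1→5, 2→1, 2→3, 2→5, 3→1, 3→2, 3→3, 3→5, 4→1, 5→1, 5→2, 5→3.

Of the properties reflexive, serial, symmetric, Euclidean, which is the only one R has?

Reflexive: no — 1 is not related to itself.
Serial: no — 6 has no R-successor.
Symmetric: yes — every pair in R has its reverse in R.
Euclidean: no — 1 R 2 and 1 R 4, but not 2 R 4.
Only symmetric holds.

symmetric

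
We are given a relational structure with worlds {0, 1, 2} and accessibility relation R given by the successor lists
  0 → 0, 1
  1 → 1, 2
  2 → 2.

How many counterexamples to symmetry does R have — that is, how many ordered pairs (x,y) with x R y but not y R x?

Enumerating: (0,1), (1,2).

2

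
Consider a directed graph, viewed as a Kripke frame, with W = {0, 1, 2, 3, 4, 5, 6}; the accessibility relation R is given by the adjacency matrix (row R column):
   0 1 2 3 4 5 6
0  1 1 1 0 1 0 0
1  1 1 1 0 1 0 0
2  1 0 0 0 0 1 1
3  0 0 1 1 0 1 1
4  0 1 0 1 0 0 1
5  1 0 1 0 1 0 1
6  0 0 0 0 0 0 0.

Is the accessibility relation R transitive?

Transitive: no — 0 R 2 and 2 R 5, but not 0 R 5.

No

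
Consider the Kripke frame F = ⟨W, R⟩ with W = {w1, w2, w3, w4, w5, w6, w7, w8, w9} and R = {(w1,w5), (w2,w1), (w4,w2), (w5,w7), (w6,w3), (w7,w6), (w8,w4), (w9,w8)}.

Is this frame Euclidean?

Euclidean: no — w1 R w5 and w1 R w5, but not w5 R w5.

No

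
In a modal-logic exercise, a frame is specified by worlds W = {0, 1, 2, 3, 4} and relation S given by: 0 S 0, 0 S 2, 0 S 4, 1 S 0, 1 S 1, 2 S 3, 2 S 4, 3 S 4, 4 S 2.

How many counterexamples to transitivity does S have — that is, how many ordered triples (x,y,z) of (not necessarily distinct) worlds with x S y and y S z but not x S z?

7

Enumerating: (0,2,3), (1,0,2), (1,0,4), (2,4,2), (3,4,2), (4,2,3), (4,2,4).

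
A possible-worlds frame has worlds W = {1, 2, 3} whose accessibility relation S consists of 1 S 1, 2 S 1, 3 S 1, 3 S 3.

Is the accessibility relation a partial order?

No

Reflexive: no — 2 is not related to itself.
Transitive: yes — every two-step S-path is closed by a direct edge.
Antisymmetric: yes — no distinct pair is related both ways.
So S is not a partial order.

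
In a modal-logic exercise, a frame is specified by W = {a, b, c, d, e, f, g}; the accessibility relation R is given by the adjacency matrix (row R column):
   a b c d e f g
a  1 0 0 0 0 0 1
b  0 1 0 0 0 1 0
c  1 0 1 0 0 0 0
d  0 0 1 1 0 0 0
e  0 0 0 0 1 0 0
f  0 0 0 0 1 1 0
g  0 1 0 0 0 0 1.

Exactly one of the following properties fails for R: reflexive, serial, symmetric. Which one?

Reflexive: yes — every world is R-related to itself.
Serial: yes — every world has a successor (e.g. a R a).
Symmetric: no — a R g but not g R a.
Only symmetric fails.

symmetric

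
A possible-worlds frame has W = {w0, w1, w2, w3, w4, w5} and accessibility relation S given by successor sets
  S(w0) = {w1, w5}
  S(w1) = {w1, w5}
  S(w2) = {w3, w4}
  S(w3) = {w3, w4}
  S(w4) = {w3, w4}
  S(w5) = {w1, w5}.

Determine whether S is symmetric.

Symmetric: no — w0 S w1 but not w1 S w0.

No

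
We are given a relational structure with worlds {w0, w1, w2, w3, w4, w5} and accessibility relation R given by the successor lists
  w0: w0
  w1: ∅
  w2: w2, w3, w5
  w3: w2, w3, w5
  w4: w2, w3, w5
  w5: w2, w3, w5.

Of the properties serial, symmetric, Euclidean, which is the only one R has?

Euclidean

Serial: no — w1 has no R-successor.
Symmetric: no — w4 R w2 but not w2 R w4.
Euclidean: yes — any two successors of a common world are R-related.
Only Euclidean holds.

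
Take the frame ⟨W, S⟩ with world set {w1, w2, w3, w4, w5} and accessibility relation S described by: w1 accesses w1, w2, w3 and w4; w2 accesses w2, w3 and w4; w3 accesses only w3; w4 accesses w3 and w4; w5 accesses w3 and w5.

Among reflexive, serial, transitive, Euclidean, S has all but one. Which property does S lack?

Reflexive: yes — every world is S-related to itself.
Serial: yes — every world has a successor (e.g. w1 S w1).
Transitive: yes — every two-step S-path is closed by a direct edge.
Euclidean: no — w1 S w3 and w1 S w2, but not w3 S w2.
Only Euclidean fails.

Euclidean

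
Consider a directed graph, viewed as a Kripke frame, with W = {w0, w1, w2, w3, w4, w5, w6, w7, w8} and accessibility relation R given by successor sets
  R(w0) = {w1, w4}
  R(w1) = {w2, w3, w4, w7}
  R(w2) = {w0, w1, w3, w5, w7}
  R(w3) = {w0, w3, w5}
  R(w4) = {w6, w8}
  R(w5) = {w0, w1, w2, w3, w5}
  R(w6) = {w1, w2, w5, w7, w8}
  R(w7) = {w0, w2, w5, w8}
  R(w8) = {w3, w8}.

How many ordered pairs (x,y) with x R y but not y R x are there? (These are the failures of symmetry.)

21

Enumerating: (w0,w1), (w0,w4), (w1,w3), (w1,w4), (w1,w7), (w2,w0), (w2,w3), (w3,w0), (w4,w6), (w4,w8), (w5,w0), (w5,w1), … and 9 more.
Total: 21.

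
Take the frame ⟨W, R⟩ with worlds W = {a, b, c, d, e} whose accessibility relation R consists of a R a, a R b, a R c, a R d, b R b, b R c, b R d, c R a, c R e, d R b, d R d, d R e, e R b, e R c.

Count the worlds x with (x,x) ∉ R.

Enumerating: c, e.

2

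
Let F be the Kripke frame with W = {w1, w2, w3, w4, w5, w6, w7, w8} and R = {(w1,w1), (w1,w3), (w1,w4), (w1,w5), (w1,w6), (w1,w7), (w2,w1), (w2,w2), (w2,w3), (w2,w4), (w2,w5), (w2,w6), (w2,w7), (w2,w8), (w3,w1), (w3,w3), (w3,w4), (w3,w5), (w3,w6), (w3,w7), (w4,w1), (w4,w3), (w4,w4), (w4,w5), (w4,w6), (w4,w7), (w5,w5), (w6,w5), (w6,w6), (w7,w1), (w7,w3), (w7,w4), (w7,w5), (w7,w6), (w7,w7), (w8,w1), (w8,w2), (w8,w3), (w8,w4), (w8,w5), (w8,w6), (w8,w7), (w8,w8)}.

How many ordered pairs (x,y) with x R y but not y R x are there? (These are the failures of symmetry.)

21

Enumerating: (w1,w5), (w1,w6), (w2,w1), (w2,w3), (w2,w4), (w2,w5), (w2,w6), (w2,w7), (w3,w5), (w3,w6), (w4,w5), (w4,w6), … and 9 more.
Total: 21.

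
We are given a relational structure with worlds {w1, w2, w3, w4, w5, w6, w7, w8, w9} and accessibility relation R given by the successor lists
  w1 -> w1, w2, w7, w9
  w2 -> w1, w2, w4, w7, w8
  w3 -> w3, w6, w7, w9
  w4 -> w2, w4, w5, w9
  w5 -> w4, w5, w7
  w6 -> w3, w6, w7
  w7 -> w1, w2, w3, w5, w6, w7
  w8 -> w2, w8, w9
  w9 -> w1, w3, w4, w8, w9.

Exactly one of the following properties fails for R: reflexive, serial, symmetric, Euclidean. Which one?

Euclidean

Reflexive: yes — every world is R-related to itself.
Serial: yes — every world has a successor (e.g. w1 R w1).
Symmetric: yes — every pair in R has its reverse in R.
Euclidean: no — w1 R w2 and w1 R w9, but not w2 R w9.
Only Euclidean fails.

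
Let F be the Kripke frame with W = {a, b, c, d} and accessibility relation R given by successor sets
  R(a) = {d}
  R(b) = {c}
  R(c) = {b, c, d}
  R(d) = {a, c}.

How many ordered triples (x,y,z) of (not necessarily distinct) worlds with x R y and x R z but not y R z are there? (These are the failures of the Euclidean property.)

8

Enumerating: (a,d,d), (c,b,b), (c,b,d), (c,d,b), (c,d,d), (d,a,a), (d,a,c), (d,c,a).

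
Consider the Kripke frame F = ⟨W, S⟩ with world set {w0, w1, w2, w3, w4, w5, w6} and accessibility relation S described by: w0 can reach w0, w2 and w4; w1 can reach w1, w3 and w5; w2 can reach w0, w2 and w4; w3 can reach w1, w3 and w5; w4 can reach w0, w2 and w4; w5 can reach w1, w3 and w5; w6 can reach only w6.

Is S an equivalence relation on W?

Reflexive: yes — every world is S-related to itself.
Symmetric: yes — every pair in S has its reverse in S.
Transitive: yes — every two-step S-path is closed by a direct edge.
So S is an equivalence relation.

Yes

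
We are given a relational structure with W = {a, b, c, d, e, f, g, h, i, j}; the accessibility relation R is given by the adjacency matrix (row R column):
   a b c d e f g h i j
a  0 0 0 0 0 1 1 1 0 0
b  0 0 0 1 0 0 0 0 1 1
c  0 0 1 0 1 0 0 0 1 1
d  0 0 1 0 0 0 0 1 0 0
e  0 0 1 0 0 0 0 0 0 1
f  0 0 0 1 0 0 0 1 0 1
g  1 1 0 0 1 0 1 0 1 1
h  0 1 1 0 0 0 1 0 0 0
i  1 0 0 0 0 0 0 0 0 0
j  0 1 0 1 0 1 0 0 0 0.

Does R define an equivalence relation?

Reflexive: no — a is not related to itself.
Symmetric: no — a R f but not f R a.
Transitive: no — a R f and f R d, but not a R d.
So R is not an equivalence relation.

No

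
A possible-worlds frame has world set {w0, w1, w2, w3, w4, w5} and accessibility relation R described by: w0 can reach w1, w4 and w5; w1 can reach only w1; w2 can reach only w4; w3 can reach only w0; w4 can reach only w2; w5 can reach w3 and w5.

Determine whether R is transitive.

Transitive: no — w0 R w4 and w4 R w2, but not w0 R w2.

No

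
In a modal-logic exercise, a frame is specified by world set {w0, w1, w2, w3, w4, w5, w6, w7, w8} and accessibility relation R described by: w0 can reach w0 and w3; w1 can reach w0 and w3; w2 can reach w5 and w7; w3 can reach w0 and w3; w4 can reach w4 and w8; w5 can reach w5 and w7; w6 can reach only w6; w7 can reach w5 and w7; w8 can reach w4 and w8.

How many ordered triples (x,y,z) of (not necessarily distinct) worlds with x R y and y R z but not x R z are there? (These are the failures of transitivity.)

0

R is transitive; there are no such tuples.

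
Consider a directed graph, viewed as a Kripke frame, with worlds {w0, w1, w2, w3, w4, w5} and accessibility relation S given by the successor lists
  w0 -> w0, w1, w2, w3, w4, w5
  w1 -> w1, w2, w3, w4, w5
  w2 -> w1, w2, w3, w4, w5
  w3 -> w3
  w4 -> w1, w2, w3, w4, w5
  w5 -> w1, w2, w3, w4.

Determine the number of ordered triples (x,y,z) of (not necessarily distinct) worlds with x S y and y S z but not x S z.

Enumerating: (w5,w1,w5), (w5,w2,w5), (w5,w4,w5).

3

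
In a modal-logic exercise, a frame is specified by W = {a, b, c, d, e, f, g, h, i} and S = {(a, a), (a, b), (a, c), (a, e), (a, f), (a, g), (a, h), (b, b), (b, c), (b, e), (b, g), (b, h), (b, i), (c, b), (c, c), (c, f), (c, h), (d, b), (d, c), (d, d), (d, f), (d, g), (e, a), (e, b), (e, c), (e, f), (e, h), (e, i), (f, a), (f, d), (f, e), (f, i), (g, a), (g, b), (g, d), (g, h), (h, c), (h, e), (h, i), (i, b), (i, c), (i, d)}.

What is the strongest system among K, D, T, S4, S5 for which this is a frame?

Serial (axiom D): yes — every world has a successor (e.g. a S a).
Reflexive (axiom T): no — e is not related to itself.
Transitive (axiom 4): no — a S b and b S i, but not a S i.
Euclidean (axiom 5): no — a S b and a S f, but not b S f.
So F validates K, D; T would additionally require S to be reflexive. The strongest is D.

D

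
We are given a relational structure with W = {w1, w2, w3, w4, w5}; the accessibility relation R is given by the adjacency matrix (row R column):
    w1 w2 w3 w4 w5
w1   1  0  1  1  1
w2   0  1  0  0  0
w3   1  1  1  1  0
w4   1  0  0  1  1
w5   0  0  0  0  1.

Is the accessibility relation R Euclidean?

No

Euclidean: no — w1 R w3 and w1 R w5, but not w3 R w5.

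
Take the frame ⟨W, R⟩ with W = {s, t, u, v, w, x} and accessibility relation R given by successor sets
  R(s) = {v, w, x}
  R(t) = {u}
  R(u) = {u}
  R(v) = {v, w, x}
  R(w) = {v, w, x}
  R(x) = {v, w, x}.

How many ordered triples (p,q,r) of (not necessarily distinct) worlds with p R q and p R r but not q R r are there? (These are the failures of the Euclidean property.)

0

R is Euclidean; there are no such tuples.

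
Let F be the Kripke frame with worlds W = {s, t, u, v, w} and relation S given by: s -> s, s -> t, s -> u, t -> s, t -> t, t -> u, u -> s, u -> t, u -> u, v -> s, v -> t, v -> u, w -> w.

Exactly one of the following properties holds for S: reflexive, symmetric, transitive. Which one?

transitive

Reflexive: no — v is not related to itself.
Symmetric: no — v S s but not s S v.
Transitive: yes — every two-step S-path is closed by a direct edge.
Only transitive holds.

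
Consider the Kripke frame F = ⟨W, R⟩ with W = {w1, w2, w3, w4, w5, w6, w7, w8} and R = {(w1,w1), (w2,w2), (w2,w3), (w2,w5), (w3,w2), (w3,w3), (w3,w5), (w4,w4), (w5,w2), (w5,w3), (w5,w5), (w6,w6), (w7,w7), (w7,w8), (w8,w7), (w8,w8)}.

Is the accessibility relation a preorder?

Yes

Reflexive: yes — every world is R-related to itself.
Transitive: yes — every two-step R-path is closed by a direct edge.
So R is a preorder.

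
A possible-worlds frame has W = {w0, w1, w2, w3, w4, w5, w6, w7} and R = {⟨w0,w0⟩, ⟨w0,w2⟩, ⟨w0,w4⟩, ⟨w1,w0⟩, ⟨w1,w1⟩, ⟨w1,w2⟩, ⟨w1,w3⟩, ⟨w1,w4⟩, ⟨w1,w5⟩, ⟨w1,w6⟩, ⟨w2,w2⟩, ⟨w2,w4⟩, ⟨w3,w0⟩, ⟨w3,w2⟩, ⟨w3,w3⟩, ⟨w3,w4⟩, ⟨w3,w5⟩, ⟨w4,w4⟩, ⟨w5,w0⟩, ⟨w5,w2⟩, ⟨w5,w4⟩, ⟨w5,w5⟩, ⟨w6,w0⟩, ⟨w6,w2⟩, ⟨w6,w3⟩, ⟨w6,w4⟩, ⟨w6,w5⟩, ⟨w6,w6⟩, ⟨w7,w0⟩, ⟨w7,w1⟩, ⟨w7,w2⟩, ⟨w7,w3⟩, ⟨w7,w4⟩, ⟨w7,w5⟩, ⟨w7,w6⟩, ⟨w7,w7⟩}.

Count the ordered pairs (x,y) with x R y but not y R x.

28

Enumerating: (w0,w2), (w0,w4), (w1,w0), (w1,w2), (w1,w3), (w1,w4), (w1,w5), (w1,w6), (w2,w4), (w3,w0), (w3,w2), (w3,w4), … and 16 more.
Total: 28.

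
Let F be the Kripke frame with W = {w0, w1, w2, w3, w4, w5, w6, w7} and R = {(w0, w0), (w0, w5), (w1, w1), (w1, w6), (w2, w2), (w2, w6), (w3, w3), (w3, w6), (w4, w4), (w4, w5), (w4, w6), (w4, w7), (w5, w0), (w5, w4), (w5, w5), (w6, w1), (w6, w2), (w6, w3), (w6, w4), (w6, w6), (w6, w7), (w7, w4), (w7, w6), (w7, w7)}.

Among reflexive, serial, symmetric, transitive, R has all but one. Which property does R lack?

transitive

Reflexive: yes — every world is R-related to itself.
Serial: yes — every world has a successor (e.g. w0 R w0).
Symmetric: yes — every pair in R has its reverse in R.
Transitive: no — w0 R w5 and w5 R w4, but not w0 R w4.
Only transitive fails.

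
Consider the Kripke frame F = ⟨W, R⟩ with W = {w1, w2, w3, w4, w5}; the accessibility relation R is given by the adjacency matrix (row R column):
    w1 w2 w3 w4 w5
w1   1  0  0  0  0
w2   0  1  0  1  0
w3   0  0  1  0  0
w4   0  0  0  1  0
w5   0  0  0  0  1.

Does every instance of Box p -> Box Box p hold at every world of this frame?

Yes

The schema 4 characterises exactly the transitive frames.
Transitive: yes — every two-step R-path is closed by a direct edge.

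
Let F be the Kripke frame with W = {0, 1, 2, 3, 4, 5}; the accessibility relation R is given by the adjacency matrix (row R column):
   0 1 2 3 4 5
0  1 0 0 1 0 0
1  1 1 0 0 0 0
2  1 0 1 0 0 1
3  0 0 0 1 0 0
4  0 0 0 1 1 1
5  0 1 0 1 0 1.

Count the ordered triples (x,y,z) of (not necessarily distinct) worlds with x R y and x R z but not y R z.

Enumerating: (0,3,0), (1,0,1), (2,0,2), (2,0,5), (2,5,0), (2,5,2), (4,3,4), (4,3,5), (4,5,4), (5,1,3), (5,1,5), (5,3,1), (5,3,5).

13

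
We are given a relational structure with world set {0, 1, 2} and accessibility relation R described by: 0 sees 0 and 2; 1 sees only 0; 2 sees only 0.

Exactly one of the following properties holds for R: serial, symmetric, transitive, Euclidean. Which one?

Serial: yes — every world has a successor (e.g. 0 R 0).
Symmetric: no — 1 R 0 but not 0 R 1.
Transitive: no — 1 R 0 and 0 R 2, but not 1 R 2.
Euclidean: no — 0 R 2 and 0 R 2, but not 2 R 2.
Only serial holds.

serial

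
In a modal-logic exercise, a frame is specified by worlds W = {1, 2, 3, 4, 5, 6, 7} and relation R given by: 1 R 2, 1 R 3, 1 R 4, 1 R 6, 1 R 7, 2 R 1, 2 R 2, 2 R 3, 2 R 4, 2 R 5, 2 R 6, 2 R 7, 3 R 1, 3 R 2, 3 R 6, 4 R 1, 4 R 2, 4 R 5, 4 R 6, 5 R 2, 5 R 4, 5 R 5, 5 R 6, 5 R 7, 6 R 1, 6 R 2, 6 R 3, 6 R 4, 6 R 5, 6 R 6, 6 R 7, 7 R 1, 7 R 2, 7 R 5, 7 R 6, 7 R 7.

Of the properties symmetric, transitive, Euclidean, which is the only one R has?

Symmetric: yes — every pair in R has its reverse in R.
Transitive: no — 1 R 2 and 2 R 5, but not 1 R 5.
Euclidean: no — 1 R 3 and 1 R 4, but not 3 R 4.
Only symmetric holds.

symmetric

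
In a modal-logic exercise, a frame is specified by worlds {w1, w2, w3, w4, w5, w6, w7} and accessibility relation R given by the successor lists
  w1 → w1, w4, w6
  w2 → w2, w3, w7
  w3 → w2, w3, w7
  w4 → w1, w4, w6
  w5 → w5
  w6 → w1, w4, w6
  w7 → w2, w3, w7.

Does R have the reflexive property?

Yes

Reflexive: yes — every world is R-related to itself.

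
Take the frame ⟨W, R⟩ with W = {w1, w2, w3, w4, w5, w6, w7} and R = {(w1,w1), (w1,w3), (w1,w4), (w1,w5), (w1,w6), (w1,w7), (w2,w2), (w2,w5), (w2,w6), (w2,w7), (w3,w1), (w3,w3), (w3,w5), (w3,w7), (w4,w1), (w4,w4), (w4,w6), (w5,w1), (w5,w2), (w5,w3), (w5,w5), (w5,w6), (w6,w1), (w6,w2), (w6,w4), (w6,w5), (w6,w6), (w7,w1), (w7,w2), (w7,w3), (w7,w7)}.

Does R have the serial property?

Serial: yes — every world has a successor (e.g. w1 R w1).

Yes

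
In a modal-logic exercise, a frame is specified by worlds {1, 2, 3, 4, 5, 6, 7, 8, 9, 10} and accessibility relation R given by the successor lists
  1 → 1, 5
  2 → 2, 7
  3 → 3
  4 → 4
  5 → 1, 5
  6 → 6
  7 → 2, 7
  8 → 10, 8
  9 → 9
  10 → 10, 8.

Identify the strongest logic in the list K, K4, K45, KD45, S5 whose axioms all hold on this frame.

S5

Transitive (axiom 4): yes — every two-step R-path is closed by a direct edge.
Euclidean (axiom 5): yes — any two successors of a common world are R-related.
Serial (axiom D): yes — every world has a successor (e.g. 1 R 1).
Reflexive (axiom T): yes — every world is R-related to itself.
So F validates K, K4, K45, KD45, S5. The strongest is S5.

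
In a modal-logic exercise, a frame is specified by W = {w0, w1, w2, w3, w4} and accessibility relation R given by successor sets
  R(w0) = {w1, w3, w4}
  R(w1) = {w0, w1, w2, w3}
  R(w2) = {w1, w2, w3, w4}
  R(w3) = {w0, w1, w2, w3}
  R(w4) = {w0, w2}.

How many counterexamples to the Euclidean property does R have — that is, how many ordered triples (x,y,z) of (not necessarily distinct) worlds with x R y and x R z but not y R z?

19

Enumerating: (w0,w1,w4), (w0,w3,w4), (w0,w4,w1), (w0,w4,w3), (w0,w4,w4), (w1,w0,w0), (w1,w0,w2), (w1,w2,w0), (w2,w1,w4), (w2,w3,w4), (w2,w4,w1), (w2,w4,w3), … and 7 more.
Total: 19.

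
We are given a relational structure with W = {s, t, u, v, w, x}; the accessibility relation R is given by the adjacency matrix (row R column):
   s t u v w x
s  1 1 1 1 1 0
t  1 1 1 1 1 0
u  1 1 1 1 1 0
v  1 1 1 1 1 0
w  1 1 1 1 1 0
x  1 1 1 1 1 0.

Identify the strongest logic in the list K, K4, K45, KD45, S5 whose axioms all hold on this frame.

Transitive (axiom 4): yes — every two-step R-path is closed by a direct edge.
Euclidean (axiom 5): yes — any two successors of a common world are R-related.
Serial (axiom D): yes — every world has a successor (e.g. s R s).
Reflexive (axiom T): no — x is not related to itself.
So F validates K, K4, K45, KD45; S5 would additionally require R to be reflexive. The strongest is KD45.

KD45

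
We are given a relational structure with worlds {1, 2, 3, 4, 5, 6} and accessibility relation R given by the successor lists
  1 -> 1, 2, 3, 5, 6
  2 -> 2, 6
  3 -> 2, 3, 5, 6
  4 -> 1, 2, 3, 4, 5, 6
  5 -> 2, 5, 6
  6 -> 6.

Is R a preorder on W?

Yes

Reflexive: yes — every world is R-related to itself.
Transitive: yes — every two-step R-path is closed by a direct edge.
So R is a preorder.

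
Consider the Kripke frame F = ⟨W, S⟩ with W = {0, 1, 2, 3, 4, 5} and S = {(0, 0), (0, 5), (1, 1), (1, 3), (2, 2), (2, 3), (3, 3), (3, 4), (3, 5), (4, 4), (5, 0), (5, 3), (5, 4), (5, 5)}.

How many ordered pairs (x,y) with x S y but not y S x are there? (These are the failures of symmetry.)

Enumerating: (1,3), (2,3), (3,4), (5,4).

4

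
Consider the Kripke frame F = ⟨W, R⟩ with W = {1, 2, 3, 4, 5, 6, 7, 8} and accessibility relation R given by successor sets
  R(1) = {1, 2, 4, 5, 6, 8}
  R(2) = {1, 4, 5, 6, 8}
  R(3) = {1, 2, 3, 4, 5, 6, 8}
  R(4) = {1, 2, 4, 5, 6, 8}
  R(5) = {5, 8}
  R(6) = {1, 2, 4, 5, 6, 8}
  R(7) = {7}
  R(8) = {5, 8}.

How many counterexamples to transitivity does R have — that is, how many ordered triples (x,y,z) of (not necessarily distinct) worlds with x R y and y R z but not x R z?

3

Enumerating: (2,1,2), (2,4,2), (2,6,2).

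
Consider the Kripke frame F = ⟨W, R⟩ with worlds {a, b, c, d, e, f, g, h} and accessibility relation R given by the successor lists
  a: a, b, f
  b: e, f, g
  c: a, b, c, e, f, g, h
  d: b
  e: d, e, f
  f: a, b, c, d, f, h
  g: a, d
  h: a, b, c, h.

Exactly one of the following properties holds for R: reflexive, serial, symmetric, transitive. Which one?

Reflexive: no — b is not related to itself.
Serial: yes — every world has a successor (e.g. a R a).
Symmetric: no — a R b but not b R a.
Transitive: no — a R b and b R e, but not a R e.
Only serial holds.

serial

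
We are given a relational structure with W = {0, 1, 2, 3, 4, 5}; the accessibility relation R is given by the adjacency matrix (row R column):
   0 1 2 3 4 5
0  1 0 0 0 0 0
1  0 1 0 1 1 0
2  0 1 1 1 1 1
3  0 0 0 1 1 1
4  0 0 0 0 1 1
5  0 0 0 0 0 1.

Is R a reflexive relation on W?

Reflexive: yes — every world is R-related to itself.

Yes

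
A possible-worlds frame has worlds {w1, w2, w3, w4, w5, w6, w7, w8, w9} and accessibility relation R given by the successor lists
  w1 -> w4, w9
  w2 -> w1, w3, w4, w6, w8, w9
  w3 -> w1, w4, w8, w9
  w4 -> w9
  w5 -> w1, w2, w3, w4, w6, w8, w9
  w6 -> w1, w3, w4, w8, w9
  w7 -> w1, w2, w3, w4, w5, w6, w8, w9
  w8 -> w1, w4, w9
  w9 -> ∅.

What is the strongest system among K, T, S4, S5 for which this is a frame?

K

Reflexive (axiom T): no — w1 is not related to itself.
Transitive (axiom 4): yes — every two-step R-path is closed by a direct edge.
Euclidean (axiom 5): no — w1 R w9 and w1 R w4, but not w9 R w4.
So F validates K; T would additionally require R to be reflexive. The strongest is K.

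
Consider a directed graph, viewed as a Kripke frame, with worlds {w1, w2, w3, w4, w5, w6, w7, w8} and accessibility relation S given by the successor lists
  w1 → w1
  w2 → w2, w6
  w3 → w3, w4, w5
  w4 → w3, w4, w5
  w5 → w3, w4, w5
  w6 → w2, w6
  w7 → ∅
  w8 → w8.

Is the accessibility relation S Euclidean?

Yes

Euclidean: yes — any two successors of a common world are S-related.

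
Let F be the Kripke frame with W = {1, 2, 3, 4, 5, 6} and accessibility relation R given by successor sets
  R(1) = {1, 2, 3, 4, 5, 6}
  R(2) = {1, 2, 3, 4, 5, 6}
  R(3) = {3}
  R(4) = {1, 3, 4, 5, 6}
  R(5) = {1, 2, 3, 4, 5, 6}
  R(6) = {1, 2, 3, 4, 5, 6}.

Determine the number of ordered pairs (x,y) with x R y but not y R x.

6

Enumerating: (1,3), (2,3), (2,4), (4,3), (5,3), (6,3).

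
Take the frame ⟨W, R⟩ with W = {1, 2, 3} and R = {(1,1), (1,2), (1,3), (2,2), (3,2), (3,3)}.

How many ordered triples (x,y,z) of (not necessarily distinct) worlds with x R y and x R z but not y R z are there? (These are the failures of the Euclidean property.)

4

Enumerating: (1,2,1), (1,2,3), (1,3,1), (3,2,3).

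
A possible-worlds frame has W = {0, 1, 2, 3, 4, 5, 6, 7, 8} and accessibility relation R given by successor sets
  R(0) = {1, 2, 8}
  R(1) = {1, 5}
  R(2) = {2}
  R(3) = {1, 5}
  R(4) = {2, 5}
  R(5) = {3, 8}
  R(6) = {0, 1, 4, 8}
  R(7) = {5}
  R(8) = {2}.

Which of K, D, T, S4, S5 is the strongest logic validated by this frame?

D

Serial (axiom D): yes — every world has a successor (e.g. 0 R 1).
Reflexive (axiom T): no — 0 is not related to itself.
Transitive (axiom 4): no — 0 R 1 and 1 R 5, but not 0 R 5.
Euclidean (axiom 5): no — 0 R 1 and 0 R 2, but not 1 R 2.
So F validates K, D; T would additionally require R to be reflexive. The strongest is D.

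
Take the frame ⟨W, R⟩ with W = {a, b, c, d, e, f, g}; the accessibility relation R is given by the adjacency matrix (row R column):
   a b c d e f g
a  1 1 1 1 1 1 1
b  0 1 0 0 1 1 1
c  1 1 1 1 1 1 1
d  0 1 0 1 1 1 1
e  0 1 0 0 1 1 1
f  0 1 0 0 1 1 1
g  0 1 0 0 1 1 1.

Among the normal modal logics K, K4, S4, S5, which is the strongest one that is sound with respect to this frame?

Transitive (axiom 4): yes — every two-step R-path is closed by a direct edge.
Reflexive (axiom T): yes — every world is R-related to itself.
Euclidean (axiom 5): no — a R b and a R c, but not b R c.
So F validates K, K4, S4; S5 would additionally require R to be Euclidean. The strongest is S4.

S4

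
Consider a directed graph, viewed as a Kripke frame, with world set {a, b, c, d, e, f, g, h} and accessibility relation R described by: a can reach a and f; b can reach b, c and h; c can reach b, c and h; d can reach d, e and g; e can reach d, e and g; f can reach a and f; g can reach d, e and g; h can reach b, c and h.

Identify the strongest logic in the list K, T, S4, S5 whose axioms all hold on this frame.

S5

Reflexive (axiom T): yes — every world is R-related to itself.
Transitive (axiom 4): yes — every two-step R-path is closed by a direct edge.
Euclidean (axiom 5): yes — any two successors of a common world are R-related.
So F validates K, T, S4, S5. The strongest is S5.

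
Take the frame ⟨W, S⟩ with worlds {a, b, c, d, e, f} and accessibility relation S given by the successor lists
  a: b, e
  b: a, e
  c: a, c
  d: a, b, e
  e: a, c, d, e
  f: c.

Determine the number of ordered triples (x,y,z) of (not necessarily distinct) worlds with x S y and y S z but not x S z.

Enumerating: (a,b,a), (a,e,a), (a,e,c), (a,e,d), (b,a,b), (b,e,c), (b,e,d), (c,a,b), (c,a,e), (d,e,c), (d,e,d), (e,a,b), (e,d,b), (f,c,a).

14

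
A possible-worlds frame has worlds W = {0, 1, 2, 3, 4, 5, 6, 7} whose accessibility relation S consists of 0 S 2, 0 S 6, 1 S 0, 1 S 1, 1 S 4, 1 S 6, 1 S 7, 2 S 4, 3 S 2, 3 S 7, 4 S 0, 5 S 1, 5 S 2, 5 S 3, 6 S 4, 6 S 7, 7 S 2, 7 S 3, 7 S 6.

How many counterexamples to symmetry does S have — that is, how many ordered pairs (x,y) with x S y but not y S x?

Enumerating: (0,2), (0,6), (1,0), (1,4), (1,6), (1,7), (2,4), (3,2), (4,0), (5,1), (5,2), (5,3), (6,4), (7,2).

14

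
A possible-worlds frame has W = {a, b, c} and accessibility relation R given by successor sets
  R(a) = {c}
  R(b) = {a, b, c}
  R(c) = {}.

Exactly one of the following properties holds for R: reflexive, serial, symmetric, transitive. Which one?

Reflexive: no — a is not related to itself.
Serial: no — c has no R-successor.
Symmetric: no — a R c but not c R a.
Transitive: yes — every two-step R-path is closed by a direct edge.
Only transitive holds.

transitive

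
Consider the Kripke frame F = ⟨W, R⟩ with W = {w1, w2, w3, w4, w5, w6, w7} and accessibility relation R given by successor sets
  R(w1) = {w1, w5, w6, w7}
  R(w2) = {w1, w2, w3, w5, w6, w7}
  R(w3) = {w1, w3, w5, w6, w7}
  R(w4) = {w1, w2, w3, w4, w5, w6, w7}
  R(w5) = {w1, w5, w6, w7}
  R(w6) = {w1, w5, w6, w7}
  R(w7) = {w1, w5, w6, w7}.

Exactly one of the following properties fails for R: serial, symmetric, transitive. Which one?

symmetric

Serial: yes — every world has a successor (e.g. w1 R w1).
Symmetric: no — w2 R w1 but not w1 R w2.
Transitive: yes — every two-step R-path is closed by a direct edge.
Only symmetric fails.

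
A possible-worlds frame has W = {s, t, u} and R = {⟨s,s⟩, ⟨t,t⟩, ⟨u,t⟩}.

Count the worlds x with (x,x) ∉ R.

Enumerating: u.

1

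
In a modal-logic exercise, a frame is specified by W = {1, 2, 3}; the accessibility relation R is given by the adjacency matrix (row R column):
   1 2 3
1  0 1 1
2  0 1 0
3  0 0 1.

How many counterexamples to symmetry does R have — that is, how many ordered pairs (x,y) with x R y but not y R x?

Enumerating: (1,2), (1,3).

2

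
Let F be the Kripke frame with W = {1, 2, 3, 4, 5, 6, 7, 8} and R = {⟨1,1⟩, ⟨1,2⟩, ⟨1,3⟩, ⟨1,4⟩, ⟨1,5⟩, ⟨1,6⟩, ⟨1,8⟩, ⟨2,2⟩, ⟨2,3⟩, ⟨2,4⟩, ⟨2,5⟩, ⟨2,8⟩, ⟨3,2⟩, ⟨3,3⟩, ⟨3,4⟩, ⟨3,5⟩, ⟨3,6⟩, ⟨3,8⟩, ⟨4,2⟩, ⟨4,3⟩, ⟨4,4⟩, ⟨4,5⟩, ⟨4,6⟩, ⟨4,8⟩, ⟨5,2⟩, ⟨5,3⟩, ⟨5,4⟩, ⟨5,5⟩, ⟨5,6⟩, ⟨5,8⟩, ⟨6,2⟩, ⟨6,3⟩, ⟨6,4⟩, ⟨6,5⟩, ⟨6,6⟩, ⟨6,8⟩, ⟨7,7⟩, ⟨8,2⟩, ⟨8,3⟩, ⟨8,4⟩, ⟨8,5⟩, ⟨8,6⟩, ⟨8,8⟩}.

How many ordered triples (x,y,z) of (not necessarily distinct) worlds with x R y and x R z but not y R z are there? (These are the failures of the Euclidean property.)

Enumerating: (1,2,1), (1,2,6), (1,3,1), (1,4,1), (1,5,1), (1,6,1), (1,8,1), (3,2,6), (4,2,6), (5,2,6), (6,2,6), (8,2,6).

12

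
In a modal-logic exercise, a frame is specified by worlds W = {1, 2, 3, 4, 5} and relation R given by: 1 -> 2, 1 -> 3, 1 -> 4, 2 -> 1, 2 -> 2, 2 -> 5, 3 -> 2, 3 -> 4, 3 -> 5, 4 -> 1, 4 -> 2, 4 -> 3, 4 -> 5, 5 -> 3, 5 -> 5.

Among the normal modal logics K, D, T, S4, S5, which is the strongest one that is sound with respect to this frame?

Serial (axiom D): yes — every world has a successor (e.g. 1 R 2).
Reflexive (axiom T): no — 1 is not related to itself.
Transitive (axiom 4): no — 1 R 2 and 2 R 5, but not 1 R 5.
Euclidean (axiom 5): no — 1 R 2 and 1 R 3, but not 2 R 3.
So F validates K, D; T would additionally require R to be reflexive. The strongest is D.

D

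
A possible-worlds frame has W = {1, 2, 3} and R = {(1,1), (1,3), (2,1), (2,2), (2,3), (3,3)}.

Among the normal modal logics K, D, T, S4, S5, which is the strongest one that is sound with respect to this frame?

S4

Serial (axiom D): yes — every world has a successor (e.g. 1 R 1).
Reflexive (axiom T): yes — every world is R-related to itself.
Transitive (axiom 4): yes — every two-step R-path is closed by a direct edge.
Euclidean (axiom 5): no — 2 R 3 and 2 R 1, but not 3 R 1.
So F validates K, D, T, S4; S5 would additionally require R to be Euclidean. The strongest is S4.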